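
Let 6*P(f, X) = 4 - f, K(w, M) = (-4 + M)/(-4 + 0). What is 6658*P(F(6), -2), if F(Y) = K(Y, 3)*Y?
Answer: 16645/6 ≈ 2774.2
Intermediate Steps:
K(w, M) = 1 - M/4 (K(w, M) = (-4 + M)/(-4) = (-4 + M)*(-¼) = 1 - M/4)
F(Y) = Y/4 (F(Y) = (1 - ¼*3)*Y = (1 - ¾)*Y = Y/4)
P(f, X) = ⅔ - f/6 (P(f, X) = (4 - f)/6 = ⅔ - f/6)
6658*P(F(6), -2) = 6658*(⅔ - 6/24) = 6658*(⅔ - ⅙*3/2) = 6658*(⅔ - ¼) = 6658*(5/12) = 16645/6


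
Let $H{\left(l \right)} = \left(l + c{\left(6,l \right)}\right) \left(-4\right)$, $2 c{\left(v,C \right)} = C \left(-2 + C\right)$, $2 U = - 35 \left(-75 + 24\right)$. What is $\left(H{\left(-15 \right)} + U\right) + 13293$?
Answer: $\frac{27471}{2} \approx 13736.0$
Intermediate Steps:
$U = \frac{1785}{2}$ ($U = \frac{\left(-35\right) \left(-75 + 24\right)}{2} = \frac{\left(-35\right) \left(-51\right)}{2} = \frac{1}{2} \cdot 1785 = \frac{1785}{2} \approx 892.5$)
$c{\left(v,C \right)} = \frac{C \left(-2 + C\right)}{2}$
$H{\left(l \right)} = - 4 l - 2 l \left(-2 + l\right)$ ($H{\left(l \right)} = \left(l + \frac{l \left(-2 + l\right)}{2}\right) \left(-4\right) = - 4 l - 2 l \left(-2 + l\right)$)
$\left(H{\left(-15 \right)} + U\right) + 13293 = \left(- 2 \left(-15\right)^{2} + \frac{1785}{2}\right) + 13293 = \left(\left(-2\right) 225 + \frac{1785}{2}\right) + 13293 = \left(-450 + \frac{1785}{2}\right) + 13293 = \frac{885}{2} + 13293 = \frac{27471}{2}$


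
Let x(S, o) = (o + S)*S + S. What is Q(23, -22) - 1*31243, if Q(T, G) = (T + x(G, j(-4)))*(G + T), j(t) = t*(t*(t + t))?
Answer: -27942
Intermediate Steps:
j(t) = 2*t**3 (j(t) = t*(t*(2*t)) = t*(2*t**2) = 2*t**3)
x(S, o) = S + S*(S + o) (x(S, o) = (S + o)*S + S = S*(S + o) + S = S + S*(S + o))
Q(T, G) = (G + T)*(T + G*(-127 + G)) (Q(T, G) = (T + G*(1 + G + 2*(-4)**3))*(G + T) = (T + G*(1 + G + 2*(-64)))*(G + T) = (T + G*(1 + G - 128))*(G + T) = (T + G*(-127 + G))*(G + T) = (G + T)*(T + G*(-127 + G)))
Q(23, -22) - 1*31243 = (23**2 - 22*23 + (-22)**2*(-127 - 22) - 22*23*(-127 - 22)) - 1*31243 = (529 - 506 + 484*(-149) - 22*23*(-149)) - 31243 = (529 - 506 - 72116 + 75394) - 31243 = 3301 - 31243 = -27942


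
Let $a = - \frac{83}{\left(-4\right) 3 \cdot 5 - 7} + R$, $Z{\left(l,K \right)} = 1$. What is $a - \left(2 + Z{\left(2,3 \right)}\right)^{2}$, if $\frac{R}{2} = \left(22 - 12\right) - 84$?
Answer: $- \frac{10436}{67} \approx -155.76$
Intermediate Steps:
$R = -148$ ($R = 2 \left(\left(22 - 12\right) - 84\right) = 2 \left(10 - 84\right) = 2 \left(-74\right) = -148$)
$a = - \frac{9833}{67}$ ($a = - \frac{83}{\left(-4\right) 3 \cdot 5 - 7} - 148 = - \frac{83}{\left(-12\right) 5 - 7} - 148 = - \frac{83}{-60 - 7} - 148 = - \frac{83}{-67} - 148 = \left(-83\right) \left(- \frac{1}{67}\right) - 148 = \frac{83}{67} - 148 = - \frac{9833}{67} \approx -146.76$)
$a - \left(2 + Z{\left(2,3 \right)}\right)^{2} = - \frac{9833}{67} - \left(2 + 1\right)^{2} = - \frac{9833}{67} - 3^{2} = - \frac{9833}{67} - 9 = - \frac{10436}{67}$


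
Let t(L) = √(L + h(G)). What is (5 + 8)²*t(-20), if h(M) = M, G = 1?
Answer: 169*I*√19 ≈ 736.65*I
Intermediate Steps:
t(L) = √(1 + L) (t(L) = √(L + 1) = √(1 + L))
(5 + 8)²*t(-20) = (5 + 8)²*√(1 - 20) = 13²*√(-19) = 169*(I*√19) = 169*I*√19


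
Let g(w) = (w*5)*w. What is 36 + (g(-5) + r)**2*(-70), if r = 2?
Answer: -1128994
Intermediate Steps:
g(w) = 5*w**2 (g(w) = (5*w)*w = 5*w**2)
36 + (g(-5) + r)**2*(-70) = 36 + (5*(-5)**2 + 2)**2*(-70) = 36 + (5*25 + 2)**2*(-70) = 36 + (125 + 2)**2*(-70) = 36 + 127**2*(-70) = 36 + 16129*(-70) = 36 - 1129030 = -1128994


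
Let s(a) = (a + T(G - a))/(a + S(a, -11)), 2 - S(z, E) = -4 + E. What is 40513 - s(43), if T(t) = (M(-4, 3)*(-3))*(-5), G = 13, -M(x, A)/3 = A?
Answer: 607718/15 ≈ 40515.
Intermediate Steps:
M(x, A) = -3*A
S(z, E) = 6 - E (S(z, E) = 2 - (-4 + E) = 2 + (4 - E) = 6 - E)
T(t) = -135 (T(t) = (-3*3*(-3))*(-5) = -9*(-3)*(-5) = 27*(-5) = -135)
s(a) = (-135 + a)/(17 + a) (s(a) = (a - 135)/(a + (6 - 1*(-11))) = (-135 + a)/(a + (6 + 11)) = (-135 + a)/(a + 17) = (-135 + a)/(17 + a))
40513 - s(43) = 40513 - (-135 + 43)/(17 + 43) = 40513 - (-92)/60 = 40513 - 1*(-23/15) = 40513 + 23/15 = 607718/15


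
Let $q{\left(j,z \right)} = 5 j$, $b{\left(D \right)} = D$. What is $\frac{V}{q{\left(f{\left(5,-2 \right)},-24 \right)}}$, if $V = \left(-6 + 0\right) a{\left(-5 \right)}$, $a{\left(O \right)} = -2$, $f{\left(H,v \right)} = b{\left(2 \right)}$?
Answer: $\frac{6}{5} \approx 1.2$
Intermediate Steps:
$f{\left(H,v \right)} = 2$
$V = 12$ ($V = \left(-6 + 0\right) \left(-2\right) = \left(-6\right) \left(-2\right) = 12$)
$\frac{V}{q{\left(f{\left(5,-2 \right)},-24 \right)}} = \frac{12}{5 \cdot 2} = \frac{12}{10} = 12 \cdot \frac{1}{10} = \frac{6}{5}$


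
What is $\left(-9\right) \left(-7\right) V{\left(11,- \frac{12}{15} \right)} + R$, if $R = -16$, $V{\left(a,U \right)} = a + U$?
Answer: $\frac{3133}{5} \approx 626.6$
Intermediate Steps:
$V{\left(a,U \right)} = U + a$
$\left(-9\right) \left(-7\right) V{\left(11,- \frac{12}{15} \right)} + R = \left(-9\right) \left(-7\right) \left(- \frac{12}{15} + 11\right) - 16 = 63 \left(\left(-12\right) \frac{1}{15} + 11\right) - 16 = 63 \left(- \frac{4}{5} + 11\right) - 16 = 63 \cdot \frac{51}{5} - 16 = \frac{3213}{5} - 16 = \frac{3133}{5}$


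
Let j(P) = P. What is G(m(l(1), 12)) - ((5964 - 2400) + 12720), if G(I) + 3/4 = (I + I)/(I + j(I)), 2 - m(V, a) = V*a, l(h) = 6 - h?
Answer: -65135/4 ≈ -16284.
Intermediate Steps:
m(V, a) = 2 - V*a
G(I) = ¼ (G(I) = -¾ + (I + I)/(I + I) = -¾ + (2*I)/((2*I)) = -¾ + (2*I)*(1/(2*I)) = -¾ + 1 = ¼)
G(m(l(1), 12)) - ((5964 - 2400) + 12720) = ¼ - ((5964 - 2400) + 12720) = ¼ - (3564 + 12720) = ¼ - 1*16284 = ¼ - 16284 = -65135/4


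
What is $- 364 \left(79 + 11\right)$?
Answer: $-32760$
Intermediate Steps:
$- 364 \left(79 + 11\right) = \left(-364\right) 90 = -32760$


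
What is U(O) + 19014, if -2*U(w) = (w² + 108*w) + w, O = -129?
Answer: 17724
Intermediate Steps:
U(w) = -109*w/2 - w²/2 (U(w) = -((w² + 108*w) + w)/2 = -(w² + 109*w)/2 = -109*w/2 - w²/2)
U(O) + 19014 = -½*(-129)*(109 - 129) + 19014 = -½*(-129)*(-20) + 19014 = -1290 + 19014 = 17724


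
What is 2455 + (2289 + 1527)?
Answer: 6271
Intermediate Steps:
2455 + (2289 + 1527) = 2455 + 3816 = 6271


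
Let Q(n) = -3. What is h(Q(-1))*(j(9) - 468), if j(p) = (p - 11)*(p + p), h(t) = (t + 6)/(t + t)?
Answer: 252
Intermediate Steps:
h(t) = (6 + t)/(2*t) (h(t) = (6 + t)/((2*t)) = (6 + t)*(1/(2*t)) = (6 + t)/(2*t))
j(p) = 2*p*(-11 + p) (j(p) = (-11 + p)*(2*p) = 2*p*(-11 + p))
h(Q(-1))*(j(9) - 468) = ((½)*(6 - 3)/(-3))*(2*9*(-11 + 9) - 468) = ((½)*(-⅓)*3)*(2*9*(-2) - 468) = -(-36 - 468)/2 = -½*(-504) = 252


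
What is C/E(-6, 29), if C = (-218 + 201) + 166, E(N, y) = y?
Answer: 149/29 ≈ 5.1379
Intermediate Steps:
C = 149 (C = -17 + 166 = 149)
C/E(-6, 29) = 149/29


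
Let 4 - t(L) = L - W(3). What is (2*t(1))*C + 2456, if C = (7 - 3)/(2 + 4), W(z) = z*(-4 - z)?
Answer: 2432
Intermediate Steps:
C = 2/3 (C = 4/6 = 4*(1/6) = 2/3 ≈ 0.66667)
t(L) = -17 - L (t(L) = 4 - (L - (-1)*3*(4 + 3)) = 4 - (L - (-1)*3*7) = 4 - (L - 1*(-21)) = 4 - (L + 21) = 4 - (21 + L) = 4 + (-21 - L) = -17 - L)
(2*t(1))*C + 2456 = (2*(-17 - 1*1))*(2/3) + 2456 = (2*(-17 - 1))*(2/3) + 2456 = (2*(-18))*(2/3) + 2456 = -36*2/3 + 2456 = -24 + 2456 = 2432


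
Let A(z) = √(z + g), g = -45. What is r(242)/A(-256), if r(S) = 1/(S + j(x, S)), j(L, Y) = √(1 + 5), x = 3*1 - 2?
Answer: -121*I*√301/8812979 + I*√1806/17625958 ≈ -0.00023579*I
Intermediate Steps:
x = 1 (x = 3 - 2 = 1)
j(L, Y) = √6
r(S) = 1/(S + √6)
A(z) = √(-45 + z) (A(z) = √(z - 45) = √(-45 + z))
r(242)/A(-256) = 1/((242 + √6)*(√(-45 - 256))) = 1/((242 + √6)*(√(-301))) = 1/((242 + √6)*((I*√301))) = (-I*√301/301)/(242 + √6) = -I*√301/(301*(242 + √6))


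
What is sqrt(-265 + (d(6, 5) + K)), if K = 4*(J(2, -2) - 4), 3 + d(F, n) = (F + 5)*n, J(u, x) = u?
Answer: I*sqrt(221) ≈ 14.866*I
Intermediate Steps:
d(F, n) = -3 + n*(5 + F) (d(F, n) = -3 + (F + 5)*n = -3 + (5 + F)*n = -3 + n*(5 + F))
K = -8 (K = 4*(2 - 4) = 4*(-2) = -8)
sqrt(-265 + (d(6, 5) + K)) = sqrt(-265 + ((-3 + 5*5 + 6*5) - 8)) = sqrt(-265 + ((-3 + 25 + 30) - 8)) = sqrt(-265 + (52 - 8)) = sqrt(-265 + 44) = sqrt(-221) = I*sqrt(221)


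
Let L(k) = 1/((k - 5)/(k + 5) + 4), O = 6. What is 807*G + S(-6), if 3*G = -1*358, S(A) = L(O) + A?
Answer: -4333849/45 ≈ -96308.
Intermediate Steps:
L(k) = 1/(4 + (-5 + k)/(5 + k)) (L(k) = 1/((-5 + k)/(5 + k) + 4) = 1/(4 + (-5 + k)/(5 + k)))
S(A) = 11/45 + A (S(A) = (5 + 6)/(5*(3 + 6)) + A = (1/5)*11/9 + A = (1/5)*(1/9)*11 + A = 11/45 + A)
G = -358/3 (G = (-1*358)/3 = (1/3)*(-358) = -358/3 ≈ -119.33)
807*G + S(-6) = 807*(-358/3) + (11/45 - 6) = -96302 - 259/45 = -4333849/45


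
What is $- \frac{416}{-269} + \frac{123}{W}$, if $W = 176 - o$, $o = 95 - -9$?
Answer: $\frac{21013}{6456} \approx 3.2548$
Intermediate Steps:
$o = 104$ ($o = 95 + 9 = 104$)
$W = 72$ ($W = 176 - 104 = 72$)
$- \frac{416}{-269} + \frac{123}{W} = - \frac{416}{-269} + \frac{123}{72} = \left(-416\right) \left(- \frac{1}{269}\right) + 123 \cdot \frac{1}{72} = \frac{416}{269} + \frac{41}{24} = \frac{21013}{6456}$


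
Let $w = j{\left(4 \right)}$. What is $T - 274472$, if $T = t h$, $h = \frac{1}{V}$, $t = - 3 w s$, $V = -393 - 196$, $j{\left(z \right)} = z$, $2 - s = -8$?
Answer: $- \frac{161663888}{589} \approx -2.7447 \cdot 10^{5}$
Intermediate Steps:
$s = 10$ ($s = 2 - -8 = 2 + 8 = 10$)
$V = -589$
$w = 4$
$t = -120$ ($t = \left(-3\right) 4 \cdot 10 = \left(-12\right) 10 = -120$)
$h = - \frac{1}{589}$ ($h = \frac{1}{-589} = - \frac{1}{589} \approx -0.0016978$)
$T = \frac{120}{589}$ ($T = \left(-120\right) \left(- \frac{1}{589}\right) = \frac{120}{589} \approx 0.20374$)
$T - 274472 = \frac{120}{589} - 274472 = - \frac{161663888}{589}$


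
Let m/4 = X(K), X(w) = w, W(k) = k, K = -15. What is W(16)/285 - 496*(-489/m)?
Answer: -1152068/285 ≈ -4042.3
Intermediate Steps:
m = -60 (m = 4*(-15) = -60)
W(16)/285 - 496*(-489/m) = 16/285 - 496/((-60/(-489))) = 16*(1/285) - 496/((-60*(-1/489))) = 16/285 - 496/20/163 = 16/285 - 496*163/20 = 16/285 - 20212/5 = -1152068/285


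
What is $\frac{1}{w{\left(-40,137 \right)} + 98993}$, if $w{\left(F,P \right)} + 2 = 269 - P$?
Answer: $\frac{1}{99123} \approx 1.0088 \cdot 10^{-5}$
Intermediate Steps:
$w{\left(F,P \right)} = 267 - P$ ($w{\left(F,P \right)} = -2 - \left(-269 + P\right) = 267 - P$)
$\frac{1}{w{\left(-40,137 \right)} + 98993} = \frac{1}{\left(267 - 137\right) + 98993} = \frac{1}{130 + 98993} = \frac{1}{99123}$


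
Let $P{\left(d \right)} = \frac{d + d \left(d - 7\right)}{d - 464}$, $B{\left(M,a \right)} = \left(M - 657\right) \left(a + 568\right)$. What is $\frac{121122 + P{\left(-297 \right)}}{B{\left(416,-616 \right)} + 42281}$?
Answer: $\frac{92083851}{40979089} \approx 2.2471$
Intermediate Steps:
$B{\left(M,a \right)} = \left(-657 + M\right) \left(568 + a\right)$
$P{\left(d \right)} = \frac{d + d \left(-7 + d\right)}{-464 + d}$
$\frac{121122 + P{\left(-297 \right)}}{B{\left(416,-616 \right)} + 42281} = \frac{121122 - \frac{297 \left(-6 - 297\right)}{-464 - 297}}{\left(-373176 - -404712 + 568 \cdot 416 + 416 \left(-616\right)\right) + 42281} = \frac{121122 - 297 \frac{1}{-761} \left(-303\right)}{\left(-373176 + 404712 + 236288 - 256256\right) + 42281} = \frac{121122 - \left(- \frac{297}{761}\right) \left(-303\right)}{11568 + 42281} = \frac{121122 - \frac{89991}{761}}{53849} = \frac{92083851}{761} \cdot \frac{1}{53849} = \frac{92083851}{40979089}$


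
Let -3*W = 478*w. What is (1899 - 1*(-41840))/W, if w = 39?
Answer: -43739/6214 ≈ -7.0388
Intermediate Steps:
W = -6214 (W = -478*39/3 = -⅓*18642 = -6214)
(1899 - 1*(-41840))/W = (1899 - 1*(-41840))/(-6214) = (1899 + 41840)*(-1/6214) = 43739*(-1/6214) = -43739/6214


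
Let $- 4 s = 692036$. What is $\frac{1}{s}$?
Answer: $- \frac{1}{173009} \approx -5.78 \cdot 10^{-6}$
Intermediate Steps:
$s = -173009$ ($s = \left(- \frac{1}{4}\right) 692036 = -173009$)
$\frac{1}{s} = \frac{1}{-173009} = - \frac{1}{173009}$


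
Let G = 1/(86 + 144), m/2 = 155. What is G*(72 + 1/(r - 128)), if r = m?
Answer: 2621/8372 ≈ 0.31307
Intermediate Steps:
m = 310 (m = 2*155 = 310)
r = 310
G = 1/230 ≈ 0.0043478
G*(72 + 1/(r - 128)) = (72 + 1/(310 - 128))/230 = (72 + 1/182)/230 = (1/230)*(13105/182) = 2621/8372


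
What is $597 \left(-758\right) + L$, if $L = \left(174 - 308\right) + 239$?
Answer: $-452421$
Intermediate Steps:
$L = 105$ ($L = -134 + 239 = 105$)
$597 \left(-758\right) + L = 597 \left(-758\right) + 105 = -452526 + 105 = -452421$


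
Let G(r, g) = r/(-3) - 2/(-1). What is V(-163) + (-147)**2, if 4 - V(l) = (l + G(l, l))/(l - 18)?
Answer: 11735539/543 ≈ 21612.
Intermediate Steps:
G(r, g) = 2 - r/3 (G(r, g) = r*(-1/3) - 2*(-1) = -r/3 + 2 = 2 - r/3)
V(l) = 4 - (2 + 2*l/3)/(-18 + l) (V(l) = 4 - (l + (2 - l/3))/(l - 18) = 4 - (2 + 2*l/3)/(-18 + l))
V(-163) + (-147)**2 = 2*(-111 + 5*(-163))/(3*(-18 - 163)) + (-147)**2 = (2/3)*(-111 - 815)/(-181) + 21609 = (2/3)*(-1/181)*(-926) + 21609 = 1852/543 + 21609 = 11735539/543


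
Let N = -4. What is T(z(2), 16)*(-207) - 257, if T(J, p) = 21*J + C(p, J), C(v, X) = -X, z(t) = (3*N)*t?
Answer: 99103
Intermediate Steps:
z(t) = -12*t (z(t) = (3*(-4))*t = -12*t)
T(J, p) = 20*J (T(J, p) = 21*J - J = 20*J)
T(z(2), 16)*(-207) - 257 = (20*(-12*2))*(-207) - 257 = (20*(-24))*(-207) - 257 = -480*(-207) - 257 = 99360 - 257 = 99103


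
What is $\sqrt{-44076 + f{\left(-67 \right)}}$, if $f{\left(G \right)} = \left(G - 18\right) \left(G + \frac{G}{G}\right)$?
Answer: $3 i \sqrt{4274} \approx 196.13 i$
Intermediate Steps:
$f{\left(G \right)} = \left(1 + G\right) \left(-18 + G\right)$ ($f{\left(G \right)} = \left(-18 + G\right) \left(G + 1\right) = \left(-18 + G\right) \left(1 + G\right) = \left(1 + G\right) \left(-18 + G\right)$)
$\sqrt{-44076 + f{\left(-67 \right)}} = \sqrt{-44076 - \left(-1121 - 4489\right)} = \sqrt{-44076 + \left(-18 + 4489 + 1139\right)} = \sqrt{-44076 + 5610} = \sqrt{-38466} = 3 i \sqrt{4274}$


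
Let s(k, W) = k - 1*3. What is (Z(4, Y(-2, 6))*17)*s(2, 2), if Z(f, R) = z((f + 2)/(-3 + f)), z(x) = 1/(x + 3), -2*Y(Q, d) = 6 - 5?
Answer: -17/9 ≈ -1.8889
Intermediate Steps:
Y(Q, d) = -1/2 (Y(Q, d) = -(6 - 5)/2 = -1/2*1 = -1/2)
s(k, W) = -3 + k (s(k, W) = k - 3 = -3 + k)
z(x) = 1/(3 + x)
Z(f, R) = 1/(3 + (2 + f)/(-3 + f)) (Z(f, R) = 1/(3 + (f + 2)/(-3 + f)) = 1/(3 + (2 + f)/(-3 + f)))
(Z(4, Y(-2, 6))*17)*s(2, 2) = (((-3 + 4)/(-7 + 4*4))*17)*(-3 + 2) = ((1/(-7 + 16))*17)*(-1) = ((1/9)*17)*(-1) = (17/9)*(-1) = -17/9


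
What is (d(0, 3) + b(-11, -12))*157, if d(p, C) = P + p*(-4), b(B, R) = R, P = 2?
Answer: -1570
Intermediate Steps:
d(p, C) = 2 - 4*p (d(p, C) = 2 + p*(-4) = 2 - 4*p)
(d(0, 3) + b(-11, -12))*157 = ((2 - 4*0) - 12)*157 = ((2 + 0) - 12)*157 = (2 - 12)*157 = -10*157 = -1570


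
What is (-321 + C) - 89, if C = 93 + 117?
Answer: -200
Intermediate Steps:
C = 210
(-321 + C) - 89 = (-321 + 210) - 89 = -111 - 89 = -200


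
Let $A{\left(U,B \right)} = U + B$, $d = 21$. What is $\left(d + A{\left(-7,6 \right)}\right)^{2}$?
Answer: $400$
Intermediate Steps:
$A{\left(U,B \right)} = B + U$
$\left(d + A{\left(-7,6 \right)}\right)^{2} = \left(21 + \left(6 - 7\right)\right)^{2} = \left(21 - 1\right)^{2} = 20^{2} = 400$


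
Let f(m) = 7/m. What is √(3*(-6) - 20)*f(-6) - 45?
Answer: -45 - 7*I*√38/6 ≈ -45.0 - 7.1918*I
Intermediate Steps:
√(3*(-6) - 20)*f(-6) - 45 = √(3*(-6) - 20)*(7/(-6)) - 45 = √(-18 - 20)*(7*(-⅙)) - 45 = √(-38)*(-7/6) - 45 = (I*√38)*(-7/6) - 45 = -7*I*√38/6 - 45 = -45 - 7*I*√38/6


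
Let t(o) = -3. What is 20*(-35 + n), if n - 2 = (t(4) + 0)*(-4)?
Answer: -420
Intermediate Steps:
n = 14 (n = 2 + (-3 + 0)*(-4) = 2 - 3*(-4) = 2 + 12 = 14)
20*(-35 + n) = 20*(-35 + 14) = 20*(-21) = -420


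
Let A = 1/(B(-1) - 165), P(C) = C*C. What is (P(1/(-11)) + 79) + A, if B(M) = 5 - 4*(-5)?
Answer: 1338279/16940 ≈ 79.001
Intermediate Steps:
P(C) = C²
B(M) = 25 (B(M) = 5 + 20 = 25)
A = -1/140 (A = 1/(25 - 165) = 1/(-140) = -1/140 ≈ -0.0071429)
(P(1/(-11)) + 79) + A = ((1/(-11))² + 79) - 1/140 = ((-1/11)² + 79) - 1/140 = (1/121 + 79) - 1/140 = 9560/121 - 1/140 = 1338279/16940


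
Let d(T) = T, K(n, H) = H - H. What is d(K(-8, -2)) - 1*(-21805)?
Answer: 21805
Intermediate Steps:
K(n, H) = 0
d(K(-8, -2)) - 1*(-21805) = 0 - 1*(-21805) = 0 + 21805 = 21805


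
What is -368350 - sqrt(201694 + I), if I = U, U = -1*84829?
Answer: -368350 - 21*sqrt(265) ≈ -3.6869e+5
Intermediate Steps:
U = -84829
I = -84829
-368350 - sqrt(201694 + I) = -368350 - sqrt(201694 - 84829) = -368350 - sqrt(116865) = -368350 - 21*sqrt(265)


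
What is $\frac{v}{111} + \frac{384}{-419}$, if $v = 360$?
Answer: $\frac{36072}{15503} \approx 2.3268$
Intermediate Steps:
$\frac{v}{111} + \frac{384}{-419} = \frac{360}{111} + \frac{384}{-419} = 360 \cdot \frac{1}{111} + 384 \left(- \frac{1}{419}\right) = \frac{120}{37} - \frac{384}{419} = \frac{36072}{15503}$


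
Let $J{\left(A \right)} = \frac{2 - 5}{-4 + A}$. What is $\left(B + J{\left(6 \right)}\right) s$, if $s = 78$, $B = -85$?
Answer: $-6747$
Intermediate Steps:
$J{\left(A \right)} = - \frac{3}{-4 + A}$
$\left(B + J{\left(6 \right)}\right) s = \left(-85 - \frac{3}{-4 + 6}\right) 78 = \left(-85 - \frac{3}{2}\right) 78 = \left(- \frac{173}{2}\right) 78 = -6747$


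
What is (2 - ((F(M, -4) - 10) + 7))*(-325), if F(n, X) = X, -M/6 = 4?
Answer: -2925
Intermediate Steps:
M = -24 (M = -6*4 = -24)
(2 - ((F(M, -4) - 10) + 7))*(-325) = (2 - ((-4 - 10) + 7))*(-325) = (2 - (-14 + 7))*(-325) = (2 - 1*(-7))*(-325) = (2 + 7)*(-325) = 9*(-325) = -2925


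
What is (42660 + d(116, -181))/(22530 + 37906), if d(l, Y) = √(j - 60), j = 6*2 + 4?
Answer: 10665/15109 + I*√11/30218 ≈ 0.70587 + 0.00010976*I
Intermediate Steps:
j = 16 (j = 12 + 4 = 16)
d(l, Y) = 2*I*√11 (d(l, Y) = √(16 - 60) = √(-44) = 2*I*√11)
(42660 + d(116, -181))/(22530 + 37906) = (42660 + 2*I*√11)/(22530 + 37906) = (42660 + 2*I*√11)/60436 = (42660 + 2*I*√11)*(1/60436) = 10665/15109 + I*√11/30218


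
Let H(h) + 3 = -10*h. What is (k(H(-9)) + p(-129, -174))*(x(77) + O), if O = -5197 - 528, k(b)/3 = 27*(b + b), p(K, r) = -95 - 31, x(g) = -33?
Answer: -80427744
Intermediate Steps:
H(h) = -3 - 10*h
p(K, r) = -126
k(b) = 162*b (k(b) = 3*(27*(b + b)) = 3*(27*(2*b)) = 3*(54*b) = 162*b)
O = -5725
(k(H(-9)) + p(-129, -174))*(x(77) + O) = (162*(-3 - 10*(-9)) - 126)*(-33 - 5725) = (162*(-3 + 90) - 126)*(-5758) = (162*87 - 126)*(-5758) = (14094 - 126)*(-5758) = 13968*(-5758) = -80427744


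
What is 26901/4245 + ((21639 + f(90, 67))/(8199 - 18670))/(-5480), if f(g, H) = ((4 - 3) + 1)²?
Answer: 363651427/57381080 ≈ 6.3375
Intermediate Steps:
f(g, H) = 4 (f(g, H) = (1 + 1)² = 2² = 4)
26901/4245 + ((21639 + f(90, 67))/(8199 - 18670))/(-5480) = 26901/4245 + ((21639 + 4)/(8199 - 18670))/(-5480) = 26901*(1/4245) + (21643/(-10471))*(-1/5480) = 8967/1415 + (21643*(-1/10471))*(-1/5480) = 8967/1415 - 21643/10471*(-1/5480) = 8967/1415 + 21643/57381080 = 363651427/57381080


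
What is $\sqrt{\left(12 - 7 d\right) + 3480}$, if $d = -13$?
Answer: $\sqrt{3583} \approx 59.858$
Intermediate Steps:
$\sqrt{\left(12 - 7 d\right) + 3480} = \sqrt{\left(12 - -91\right) + 3480} = \sqrt{\left(12 + 91\right) + 3480} = \sqrt{103 + 3480} = \sqrt{3583}$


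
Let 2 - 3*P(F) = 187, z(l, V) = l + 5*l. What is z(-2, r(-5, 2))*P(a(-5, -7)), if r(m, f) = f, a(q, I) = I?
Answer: 740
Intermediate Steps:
z(l, V) = 6*l
P(F) = -185/3 (P(F) = ⅔ - ⅓*187 = ⅔ - 187/3 = -185/3)
z(-2, r(-5, 2))*P(a(-5, -7)) = (6*(-2))*(-185/3) = -12*(-185/3) = 740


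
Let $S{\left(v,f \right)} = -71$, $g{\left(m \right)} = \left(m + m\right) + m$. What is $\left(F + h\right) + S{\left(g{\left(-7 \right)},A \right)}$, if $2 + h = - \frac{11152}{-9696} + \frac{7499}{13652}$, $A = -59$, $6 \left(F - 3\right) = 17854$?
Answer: $\frac{4008827601}{1378852} \approx 2907.4$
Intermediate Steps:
$F = \frac{8936}{3}$ ($F = 3 + \frac{1}{6} \cdot 17854 = 3 + \frac{8927}{3} = \frac{8936}{3} \approx 2978.7$)
$g{\left(m \right)} = 3 m$ ($g{\left(m \right)} = 2 m + m = 3 m$)
$h = - \frac{1243193}{4136556}$ ($h = -2 + \left(- \frac{11152}{-9696} + \frac{7499}{13652}\right) = -2 + \left(\left(-11152\right) \left(- \frac{1}{9696}\right) + 7499 \cdot \frac{1}{13652}\right) = -2 + \left(\frac{697}{606} + \frac{7499}{13652}\right) = -2 + \frac{7029919}{4136556} = - \frac{1243193}{4136556} \approx -0.30054$)
$\left(F + h\right) + S{\left(g{\left(-7 \right)},A \right)} = \left(\frac{8936}{3} - \frac{1243193}{4136556}\right) - 71 = \frac{4106726093}{1378852} - 71 = \frac{4008827601}{1378852}$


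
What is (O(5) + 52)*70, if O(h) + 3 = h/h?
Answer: 3500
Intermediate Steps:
O(h) = -2 (O(h) = -3 + h/h = -3 + 1 = -2)
(O(5) + 52)*70 = (-2 + 52)*70 = 50*70 = 3500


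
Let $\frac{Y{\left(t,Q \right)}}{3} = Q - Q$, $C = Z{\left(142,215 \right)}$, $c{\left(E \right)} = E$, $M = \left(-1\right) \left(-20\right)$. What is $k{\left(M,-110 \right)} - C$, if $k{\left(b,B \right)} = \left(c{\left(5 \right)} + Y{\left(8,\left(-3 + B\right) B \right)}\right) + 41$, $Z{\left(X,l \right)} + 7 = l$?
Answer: $-162$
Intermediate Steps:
$M = 20$
$Z{\left(X,l \right)} = -7 + l$
$C = 208$ ($C = -7 + 215 = 208$)
$Y{\left(t,Q \right)} = 0$ ($Y{\left(t,Q \right)} = 3 \left(Q - Q\right) = 3 \cdot 0 = 0$)
$k{\left(b,B \right)} = 46$ ($k{\left(b,B \right)} = \left(5 + 0\right) + 41 = 5 + 41 = 46$)
$k{\left(M,-110 \right)} - C = 46 - 208 = -162$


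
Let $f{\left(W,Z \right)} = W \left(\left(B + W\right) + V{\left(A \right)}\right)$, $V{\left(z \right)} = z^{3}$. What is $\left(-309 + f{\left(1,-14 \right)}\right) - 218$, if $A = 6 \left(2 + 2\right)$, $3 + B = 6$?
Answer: $13301$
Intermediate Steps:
$B = 3$ ($B = -3 + 6 = 3$)
$A = 24$ ($A = 6 \cdot 4 = 24$)
$f{\left(W,Z \right)} = W \left(13827 + W\right)$ ($f{\left(W,Z \right)} = W \left(\left(3 + W\right) + 24^{3}\right) = W \left(\left(3 + W\right) + 13824\right) = W \left(13827 + W\right)$)
$\left(-309 + f{\left(1,-14 \right)}\right) - 218 = \left(-309 + 1 \left(13827 + 1\right)\right) - 218 = \left(-309 + 1 \cdot 13828\right) - 218 = \left(-309 + 13828\right) - 218 = 13519 - 218 = 13301$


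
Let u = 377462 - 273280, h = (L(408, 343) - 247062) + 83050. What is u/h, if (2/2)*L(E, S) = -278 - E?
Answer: -52091/82349 ≈ -0.63256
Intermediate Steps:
L(E, S) = -278 - E
h = -164698 (h = ((-278 - 1*408) - 247062) + 83050 = ((-278 - 408) - 247062) + 83050 = (-686 - 247062) + 83050 = -247748 + 83050 = -164698)
u = 104182
u/h = 104182/(-164698) = 104182*(-1/164698) = -52091/82349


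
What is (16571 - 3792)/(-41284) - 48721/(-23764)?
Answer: 213464701/122634122 ≈ 1.7407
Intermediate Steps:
(16571 - 3792)/(-41284) - 48721/(-23764) = 12779*(-1/41284) - 48721*(-1/23764) = -12779/41284 + 48721/23764 = 213464701/122634122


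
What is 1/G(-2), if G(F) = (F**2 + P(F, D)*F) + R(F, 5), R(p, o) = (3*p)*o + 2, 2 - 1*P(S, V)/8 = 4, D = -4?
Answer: 1/8 ≈ 0.12500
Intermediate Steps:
P(S, V) = -16 (P(S, V) = 16 - 8*4 = 16 - 32 = -16)
R(p, o) = 2 + 3*o*p (R(p, o) = 3*o*p + 2 = 2 + 3*o*p)
G(F) = 2 + F**2 - F (G(F) = (F**2 - 16*F) + (2 + 3*5*F) = (F**2 - 16*F) + (2 + 15*F) = 2 + F**2 - F)
1/G(-2) = 1/(2 + (-2)**2 - 1*(-2)) = 1/(2 + 4 + 2) = 1/8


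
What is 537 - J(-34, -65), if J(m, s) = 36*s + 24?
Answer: 2853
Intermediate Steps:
J(m, s) = 24 + 36*s
537 - J(-34, -65) = 537 - (24 + 36*(-65)) = 537 - (24 - 2340) = 537 - 1*(-2316) = 537 + 2316 = 2853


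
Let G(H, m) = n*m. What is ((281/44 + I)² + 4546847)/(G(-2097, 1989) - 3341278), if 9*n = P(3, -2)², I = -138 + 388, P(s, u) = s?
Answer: -8929956753/6464863504 ≈ -1.3813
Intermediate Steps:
I = 250
n = 1 (n = (⅑)*3² = (⅑)*9 = 1)
G(H, m) = m (G(H, m) = 1*m = m)
((281/44 + I)² + 4546847)/(G(-2097, 1989) - 3341278) = ((281/44 + 250)² + 4546847)/(1989 - 3341278) = ((281*(1/44) + 250)² + 4546847)/(-3339289) = ((281/44 + 250)² + 4546847)*(-1/3339289) = ((11281/44)² + 4546847)*(-1/3339289) = (127260961/1936 + 4546847)*(-1/3339289) = (8929956753/1936)*(-1/3339289) = -8929956753/6464863504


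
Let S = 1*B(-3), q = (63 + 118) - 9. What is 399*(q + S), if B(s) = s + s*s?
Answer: 71022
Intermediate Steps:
q = 172 (q = 181 - 9 = 172)
B(s) = s + s²
S = 6 (S = 1*(-3*(1 - 3)) = 1*(-3*(-2)) = 1*6 = 6)
399*(q + S) = 399*(172 + 6) = 399*178 = 71022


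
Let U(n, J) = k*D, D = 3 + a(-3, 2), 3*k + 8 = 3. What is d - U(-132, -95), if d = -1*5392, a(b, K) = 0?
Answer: -5387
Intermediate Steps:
k = -5/3 (k = -8/3 + (⅓)*3 = -8/3 + 1 = -5/3 ≈ -1.6667)
D = 3 (D = 3 + 0 = 3)
U(n, J) = -5 (U(n, J) = -5/3*3 = -5)
d = -5392
d - U(-132, -95) = -5392 - 1*(-5) = -5392 + 5 = -5387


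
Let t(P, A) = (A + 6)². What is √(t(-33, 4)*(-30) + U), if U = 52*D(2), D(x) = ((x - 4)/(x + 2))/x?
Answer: I*√3013 ≈ 54.891*I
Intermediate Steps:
t(P, A) = (6 + A)²
D(x) = (-4 + x)/(x*(2 + x)) (D(x) = ((-4 + x)/(2 + x))/x = (-4 + x)/(x*(2 + x)))
U = -13 (U = 52*((-4 + 2)/(2*(2 + 2))) = 52*((½)*(-2)/4) = 52*((½)*(¼)*(-2)) = 52*(-¼) = -13)
√(t(-33, 4)*(-30) + U) = √((6 + 4)²*(-30) - 13) = √(10²*(-30) - 13) = √(100*(-30) - 13) = √(-3000 - 13) = √(-3013) = I*√3013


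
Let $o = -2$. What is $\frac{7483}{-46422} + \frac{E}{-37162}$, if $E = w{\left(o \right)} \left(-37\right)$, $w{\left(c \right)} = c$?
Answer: $- \frac{140759237}{862567182} \approx -0.16319$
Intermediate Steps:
$E = 74$ ($E = \left(-2\right) \left(-37\right) = 74$)
$\frac{7483}{-46422} + \frac{E}{-37162} = \frac{7483}{-46422} + \frac{74}{-37162} = 7483 \left(- \frac{1}{46422}\right) + 74 \left(- \frac{1}{37162}\right) = - \frac{7483}{46422} - \frac{37}{18581} = - \frac{140759237}{862567182}$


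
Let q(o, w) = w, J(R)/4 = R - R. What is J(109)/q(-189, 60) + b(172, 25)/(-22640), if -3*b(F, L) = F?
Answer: 43/16980 ≈ 0.0025324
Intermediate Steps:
b(F, L) = -F/3
J(R) = 0 (J(R) = 4*(R - R) = 4*0 = 0)
J(109)/q(-189, 60) + b(172, 25)/(-22640) = 0/60 - ⅓*172/(-22640) = 0*(1/60) - 172/3*(-1/22640) = 0 + 43/16980 = 43/16980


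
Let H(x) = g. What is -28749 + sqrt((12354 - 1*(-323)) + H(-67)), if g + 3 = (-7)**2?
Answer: -28749 + sqrt(12723) ≈ -28636.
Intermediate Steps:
g = 46 (g = -3 + (-7)**2 = -3 + 49 = 46)
H(x) = 46
-28749 + sqrt((12354 - 1*(-323)) + H(-67)) = -28749 + sqrt((12354 - 1*(-323)) + 46) = -28749 + sqrt((12354 + 323) + 46) = -28749 + sqrt(12677 + 46) = -28749 + sqrt(12723)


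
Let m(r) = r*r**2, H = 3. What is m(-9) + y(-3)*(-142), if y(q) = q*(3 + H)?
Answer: 1827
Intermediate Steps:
m(r) = r**3
y(q) = 6*q (y(q) = q*(3 + 3) = q*6 = 6*q)
m(-9) + y(-3)*(-142) = (-9)**3 + (6*(-3))*(-142) = -729 - 18*(-142) = -729 + 2556 = 1827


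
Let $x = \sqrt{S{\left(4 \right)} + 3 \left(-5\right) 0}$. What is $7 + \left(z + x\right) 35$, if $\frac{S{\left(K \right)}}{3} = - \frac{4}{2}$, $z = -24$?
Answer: $-833 + 35 i \sqrt{6} \approx -833.0 + 85.732 i$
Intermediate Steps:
$S{\left(K \right)} = -6$ ($S{\left(K \right)} = 3 \left(- \frac{4}{2}\right) = 3 \left(\left(-4\right) \frac{1}{2}\right) = 3 \left(-2\right) = -6$)
$x = i \sqrt{6}$ ($x = \sqrt{-6 + 3 \left(-5\right) 0} = \sqrt{-6 - 0} = \sqrt{-6 + 0} = \sqrt{-6} = i \sqrt{6} \approx 2.4495 i$)
$7 + \left(z + x\right) 35 = 7 + \left(-24 + i \sqrt{6}\right) 35 = 7 - \left(840 - 35 i \sqrt{6}\right) = -833 + 35 i \sqrt{6}$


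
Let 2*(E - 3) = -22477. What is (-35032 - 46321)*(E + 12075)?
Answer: -136591687/2 ≈ -6.8296e+7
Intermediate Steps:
E = -22471/2 (E = 3 + (1/2)*(-22477) = 3 - 22477/2 = -22471/2 ≈ -11236.)
(-35032 - 46321)*(E + 12075) = (-35032 - 46321)*(-22471/2 + 12075) = -81353*1679/2 = -136591687/2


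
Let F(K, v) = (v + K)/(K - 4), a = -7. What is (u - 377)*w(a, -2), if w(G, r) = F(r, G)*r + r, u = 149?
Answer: 1140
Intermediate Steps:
F(K, v) = (K + v)/(-4 + K)
w(G, r) = r + r*(G + r)/(-4 + r) (w(G, r) = ((r + G)/(-4 + r))*r + r = ((G + r)/(-4 + r))*r + r = r*(G + r)/(-4 + r) + r = r + r*(G + r)/(-4 + r))
(u - 377)*w(a, -2) = (149 - 377)*(-2*(-4 - 7 + 2*(-2))/(-4 - 2)) = -(-456)*(-4 - 7 - 4)/(-6) = -(-456)*(-1)*(-15)/6 = -228*(-5) = 1140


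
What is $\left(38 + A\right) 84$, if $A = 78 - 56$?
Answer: $5040$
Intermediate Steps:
$A = 22$
$\left(38 + A\right) 84 = \left(38 + 22\right) 84 = 60 \cdot 84 = 5040$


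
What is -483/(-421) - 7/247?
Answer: 116354/103987 ≈ 1.1189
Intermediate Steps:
-483/(-421) - 7/247 = -483*(-1/421) - 7*1/247 = 483/421 - 7/247 = 116354/103987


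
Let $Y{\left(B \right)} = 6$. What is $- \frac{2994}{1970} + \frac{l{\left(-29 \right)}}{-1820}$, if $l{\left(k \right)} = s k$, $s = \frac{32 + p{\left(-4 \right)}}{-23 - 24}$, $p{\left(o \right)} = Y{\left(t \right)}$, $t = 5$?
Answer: $- \frac{2582777}{1685138} \approx -1.5327$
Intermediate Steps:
$p{\left(o \right)} = 6$
$s = - \frac{38}{47}$ ($s = \frac{32 + 6}{-23 - 24} = \frac{38}{-47} = 38 \left(- \frac{1}{47}\right) = - \frac{38}{47} \approx -0.80851$)
$l{\left(k \right)} = - \frac{38 k}{47}$
$- \frac{2994}{1970} + \frac{l{\left(-29 \right)}}{-1820} = - \frac{2994}{1970} + \frac{\left(- \frac{38}{47}\right) \left(-29\right)}{-1820} = \left(-2994\right) \frac{1}{1970} + \frac{1102}{47} \left(- \frac{1}{1820}\right) = - \frac{1497}{985} - \frac{551}{42770} = - \frac{2582777}{1685138}$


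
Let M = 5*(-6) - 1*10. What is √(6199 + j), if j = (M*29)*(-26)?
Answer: √36359 ≈ 190.68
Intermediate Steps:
M = -40 (M = -30 - 10 = -40)
j = 30160 (j = -40*29*(-26) = -1160*(-26) = 30160)
√(6199 + j) = √(6199 + 30160) = √36359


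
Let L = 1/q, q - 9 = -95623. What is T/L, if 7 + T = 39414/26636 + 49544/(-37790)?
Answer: 82182862432807/125821805 ≈ 6.5317e+5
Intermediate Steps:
q = -95614 (q = 9 - 95623 = -95614)
T = -1719055001/251643610 (T = -7 + (39414/26636 + 49544/(-37790)) = -7 + (39414*(1/26636) + 49544*(-1/37790)) = -7 + (19707/13318 - 24772/18895) = -7 + 42450269/251643610 = -1719055001/251643610 ≈ -6.8313)
L = -1/95614 (L = 1/(-95614) = -1/95614 ≈ -1.0459e-5)
T/L = -1719055001/(251643610*(-1/95614)) = -1719055001/251643610*(-95614) = 82182862432807/125821805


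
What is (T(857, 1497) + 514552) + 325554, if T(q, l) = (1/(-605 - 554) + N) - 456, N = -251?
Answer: 972863440/1159 ≈ 8.3940e+5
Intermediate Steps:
T(q, l) = -819414/1159 (T(q, l) = (1/(-605 - 554) - 251) - 456 = (1/(-1159) - 251) - 456 = (-1/1159 - 251) - 456 = -290910/1159 - 456 = -819414/1159)
(T(857, 1497) + 514552) + 325554 = (-819414/1159 + 514552) + 325554 = 595546354/1159 + 325554 = 972863440/1159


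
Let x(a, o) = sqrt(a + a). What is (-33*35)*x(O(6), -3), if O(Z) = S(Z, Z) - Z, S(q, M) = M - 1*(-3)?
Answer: -1155*sqrt(6) ≈ -2829.2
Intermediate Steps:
S(q, M) = 3 + M (S(q, M) = M + 3 = 3 + M)
O(Z) = 3 (O(Z) = (3 + Z) - Z = 3)
x(a, o) = sqrt(2)*sqrt(a) (x(a, o) = sqrt(2*a) = sqrt(2)*sqrt(a))
(-33*35)*x(O(6), -3) = (-33*35)*(sqrt(2)*sqrt(3)) = -1155*sqrt(6)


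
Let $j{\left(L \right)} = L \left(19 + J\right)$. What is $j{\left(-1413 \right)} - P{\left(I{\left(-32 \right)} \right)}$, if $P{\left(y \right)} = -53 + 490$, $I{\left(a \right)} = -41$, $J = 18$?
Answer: $-52718$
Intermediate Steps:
$j{\left(L \right)} = 37 L$ ($j{\left(L \right)} = L \left(19 + 18\right) = L 37 = 37 L$)
$P{\left(y \right)} = 437$
$j{\left(-1413 \right)} - P{\left(I{\left(-32 \right)} \right)} = 37 \left(-1413\right) - 437 = -52281 - 437 = -52718$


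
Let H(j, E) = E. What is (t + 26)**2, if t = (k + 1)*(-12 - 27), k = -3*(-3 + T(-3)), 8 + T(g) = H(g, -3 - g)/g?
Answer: 1690000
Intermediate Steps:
T(g) = -8 + (-3 - g)/g
k = 33 (k = -3*(-3 + (-9 - 3/(-3))) = -3*(-3 + (-9 - 3*(-1/3))) = -3*(-3 + (-9 + 1)) = -3*(-3 - 8) = -3*(-11) = 33)
t = -1326 (t = (33 + 1)*(-12 - 27) = 34*(-39) = -1326)
(t + 26)**2 = (-1326 + 26)**2 = (-1300)**2 = 1690000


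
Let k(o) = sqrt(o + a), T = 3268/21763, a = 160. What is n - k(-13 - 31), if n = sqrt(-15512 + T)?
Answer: -2*sqrt(29) + 2*I*sqrt(1836712259011)/21763 ≈ -10.77 + 124.55*I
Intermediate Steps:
T = 3268/21763 (T = 3268*(1/21763) = 3268/21763 ≈ 0.15016)
k(o) = sqrt(160 + o) (k(o) = sqrt(o + 160) = sqrt(160 + o))
n = 2*I*sqrt(1836712259011)/21763 (n = sqrt(-15512 + 3268/21763) = sqrt(-337584388/21763) = 2*I*sqrt(1836712259011)/21763 ≈ 124.55*I)
n - k(-13 - 31) = 2*I*sqrt(1836712259011)/21763 - sqrt(160 + (-13 - 31)) = 2*I*sqrt(1836712259011)/21763 - sqrt(160 - 44) = 2*I*sqrt(1836712259011)/21763 - sqrt(116) = 2*I*sqrt(1836712259011)/21763 - 2*sqrt(29) = -2*sqrt(29) + 2*I*sqrt(1836712259011)/21763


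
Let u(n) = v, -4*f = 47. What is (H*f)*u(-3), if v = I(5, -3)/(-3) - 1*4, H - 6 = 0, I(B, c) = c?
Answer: 423/2 ≈ 211.50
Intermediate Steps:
f = -47/4 (f = -¼*47 = -47/4 ≈ -11.750)
H = 6 (H = 6 + 0 = 6)
v = -3 (v = -3/(-3) - 1*4 = -3*(-⅓) - 4 = 1 - 4 = -3)
u(n) = -3
(H*f)*u(-3) = (6*(-47/4))*(-3) = -141/2*(-3) = 423/2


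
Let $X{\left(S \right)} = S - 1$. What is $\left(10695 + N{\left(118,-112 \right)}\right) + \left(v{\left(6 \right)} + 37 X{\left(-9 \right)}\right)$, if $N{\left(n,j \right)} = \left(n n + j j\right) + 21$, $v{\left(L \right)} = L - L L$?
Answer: $36784$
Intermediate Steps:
$v{\left(L \right)} = L - L^{2}$
$X{\left(S \right)} = -1 + S$ ($X{\left(S \right)} = S - 1 = -1 + S$)
$N{\left(n,j \right)} = 21 + j^{2} + n^{2}$ ($N{\left(n,j \right)} = \left(n^{2} + j^{2}\right) + 21 = \left(j^{2} + n^{2}\right) + 21 = 21 + j^{2} + n^{2}$)
$\left(10695 + N{\left(118,-112 \right)}\right) + \left(v{\left(6 \right)} + 37 X{\left(-9 \right)}\right) = \left(10695 + \left(21 + \left(-112\right)^{2} + 118^{2}\right)\right) + \left(6 \left(1 - 6\right) + 37 \left(-1 - 9\right)\right) = \left(10695 + \left(21 + 12544 + 13924\right)\right) + \left(6 \left(1 - 6\right) + 37 \left(-10\right)\right) = \left(10695 + 26489\right) + \left(6 \left(-5\right) - 370\right) = 37184 - 400 = 36784$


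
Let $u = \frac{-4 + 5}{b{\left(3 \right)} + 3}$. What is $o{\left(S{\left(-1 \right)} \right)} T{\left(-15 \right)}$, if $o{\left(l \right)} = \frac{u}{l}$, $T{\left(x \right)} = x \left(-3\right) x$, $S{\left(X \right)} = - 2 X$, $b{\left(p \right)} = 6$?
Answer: $- \frac{75}{2} \approx -37.5$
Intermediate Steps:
$u = \frac{1}{9}$ ($u = \frac{-4 + 5}{6 + 3} = 1 \cdot \frac{1}{9} = \frac{1}{9} \approx 0.11111$)
$T{\left(x \right)} = - 3 x^{2}$ ($T{\left(x \right)} = - 3 x x = - 3 x^{2}$)
$o{\left(l \right)} = \frac{1}{9 l}$
$o{\left(S{\left(-1 \right)} \right)} T{\left(-15 \right)} = \frac{1}{9 \left(\left(-2\right) \left(-1\right)\right)} \left(- 3 \left(-15\right)^{2}\right) = \frac{1}{9 \cdot 2} \left(\left(-3\right) 225\right) = \frac{1}{9} \cdot \frac{1}{2} \left(-675\right) = \frac{1}{18} \left(-675\right) = - \frac{75}{2}$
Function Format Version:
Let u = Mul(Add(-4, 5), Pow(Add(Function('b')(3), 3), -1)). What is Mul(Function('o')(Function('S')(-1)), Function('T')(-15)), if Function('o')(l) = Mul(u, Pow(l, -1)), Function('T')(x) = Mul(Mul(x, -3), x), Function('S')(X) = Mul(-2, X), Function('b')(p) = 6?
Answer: Rational(-75, 2) ≈ -37.500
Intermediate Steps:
u = Rational(1, 9) (u = Mul(Add(-4, 5), Pow(Add(6, 3), -1)) = Mul(1, Pow(9, -1)) = Mul(1, Rational(1, 9)) = Rational(1, 9) ≈ 0.11111)
Function('T')(x) = Mul(-3, Pow(x, 2)) (Function('T')(x) = Mul(Mul(-3, x), x) = Mul(-3, Pow(x, 2)))
Function('o')(l) = Mul(Rational(1, 9), Pow(l, -1))
Mul(Function('o')(Function('S')(-1)), Function('T')(-15)) = Mul(Mul(Rational(1, 9), Pow(Mul(-2, -1), -1)), Mul(-3, Pow(-15, 2))) = Mul(Mul(Rational(1, 9), Pow(2, -1)), Mul(-3, 225)) = Mul(Mul(Rational(1, 9), Rational(1, 2)), -675) = Mul(Rational(1, 18), -675) = Rational(-75, 2)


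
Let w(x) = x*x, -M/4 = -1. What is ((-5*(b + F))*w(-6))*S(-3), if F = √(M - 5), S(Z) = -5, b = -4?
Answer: -3600 + 900*I ≈ -3600.0 + 900.0*I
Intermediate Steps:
M = 4 (M = -4*(-1) = 4)
F = I (F = √(4 - 5) = √(-1) = I ≈ 1.0*I)
w(x) = x²
((-5*(b + F))*w(-6))*S(-3) = (-5*(-4 + I)*(-6)²)*(-5) = ((20 - 5*I)*36)*(-5) = (720 - 180*I)*(-5) = -3600 + 900*I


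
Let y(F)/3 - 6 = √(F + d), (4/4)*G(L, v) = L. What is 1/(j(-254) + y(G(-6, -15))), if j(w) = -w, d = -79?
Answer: 16/4397 - 3*I*√85/74749 ≈ 0.0036388 - 0.00037002*I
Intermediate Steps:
G(L, v) = L
y(F) = 18 + 3*√(-79 + F) (y(F) = 18 + 3*√(F - 79) = 18 + 3*√(-79 + F))
1/(j(-254) + y(G(-6, -15))) = 1/(-1*(-254) + (18 + 3*√(-79 - 6))) = 1/(254 + (18 + 3*√(-85))) = 1/(254 + (18 + 3*(I*√85))) = 1/(254 + (18 + 3*I*√85)) = 1/(272 + 3*I*√85)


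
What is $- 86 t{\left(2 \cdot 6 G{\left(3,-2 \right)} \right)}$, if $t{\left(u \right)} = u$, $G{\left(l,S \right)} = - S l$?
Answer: $-6192$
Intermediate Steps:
$G{\left(l,S \right)} = - S l$
$- 86 t{\left(2 \cdot 6 G{\left(3,-2 \right)} \right)} = - 86 \cdot 2 \cdot 6 \left(\left(-1\right) \left(-2\right) 3\right) = - 86 \cdot 12 \cdot 6 = \left(-86\right) 72 = -6192$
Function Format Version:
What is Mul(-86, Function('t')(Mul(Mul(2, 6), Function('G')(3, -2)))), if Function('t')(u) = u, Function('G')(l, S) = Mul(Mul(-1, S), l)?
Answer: -6192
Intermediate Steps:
Function('G')(l, S) = Mul(-1, S, l)
Mul(-86, Function('t')(Mul(Mul(2, 6), Function('G')(3, -2)))) = Mul(-86, Mul(Mul(2, 6), Mul(-1, -2, 3))) = Mul(-86, Mul(12, 6)) = Mul(-86, 72) = -6192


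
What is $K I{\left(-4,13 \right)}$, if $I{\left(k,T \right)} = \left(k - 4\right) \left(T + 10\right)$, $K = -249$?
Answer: $45816$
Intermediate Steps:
$I{\left(k,T \right)} = \left(-4 + k\right) \left(10 + T\right)$
$K I{\left(-4,13 \right)} = - 249 \left(-40 - 52 + 10 \left(-4\right) + 13 \left(-4\right)\right) = - 249 \left(-40 - 52 - 40 - 52\right) = \left(-249\right) \left(-184\right) = 45816$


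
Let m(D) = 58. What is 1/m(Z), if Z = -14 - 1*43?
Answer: 1/58 ≈ 0.017241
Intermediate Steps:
Z = -57 (Z = -14 - 43 = -57)
1/m(Z) = 1/58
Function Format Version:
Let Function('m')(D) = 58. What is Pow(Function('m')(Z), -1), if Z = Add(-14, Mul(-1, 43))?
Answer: Rational(1, 58) ≈ 0.017241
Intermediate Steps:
Z = -57 (Z = Add(-14, -43) = -57)
Pow(Function('m')(Z), -1) = Pow(58, -1) = Rational(1, 58)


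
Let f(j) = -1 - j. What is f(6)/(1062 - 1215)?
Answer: 7/153 ≈ 0.045752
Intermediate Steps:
f(6)/(1062 - 1215) = (-1 - 1*6)/(1062 - 1215) = (-1 - 6)/(-153) = -7*(-1/153) = 7/153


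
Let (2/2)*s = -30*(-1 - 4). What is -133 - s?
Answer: -283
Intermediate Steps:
s = 150 (s = -30*(-1 - 4) = -30*(-5) = 150)
-133 - s = -133 - 1*150 = -133 - 150 = -283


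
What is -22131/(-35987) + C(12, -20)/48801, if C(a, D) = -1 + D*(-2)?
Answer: 360472808/585400529 ≈ 0.61577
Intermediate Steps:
C(a, D) = -1 - 2*D
-22131/(-35987) + C(12, -20)/48801 = -22131/(-35987) + (-1 - 2*(-20))/48801 = -22131*(-1/35987) + (-1 + 40)*(1/48801) = 22131/35987 + 39*(1/48801) = 22131/35987 + 13/16267 = 360472808/585400529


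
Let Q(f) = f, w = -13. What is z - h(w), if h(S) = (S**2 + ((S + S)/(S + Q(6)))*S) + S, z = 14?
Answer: -656/7 ≈ -93.714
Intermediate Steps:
h(S) = S + S**2 + 2*S**2/(6 + S) (h(S) = (S**2 + ((S + S)/(S + 6))*S) + S = (S**2 + ((2*S)/(6 + S))*S) + S = (S**2 + (2*S/(6 + S))*S) + S = (S**2 + 2*S**2/(6 + S)) + S = S + S**2 + 2*S**2/(6 + S))
z - h(w) = 14 - (-13)*(6 + (-13)**2 + 9*(-13))/(6 - 13) = 14 - (-13)*(6 + 169 - 117)/(-7) = 14 - (-13)*(-1)*58/7 = 14 - 1*754/7 = 14 - 754/7 = -656/7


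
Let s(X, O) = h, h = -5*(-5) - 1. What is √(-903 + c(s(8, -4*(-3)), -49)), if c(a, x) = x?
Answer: 2*I*√238 ≈ 30.854*I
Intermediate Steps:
h = 24 (h = 25 - 1 = 24)
s(X, O) = 24
√(-903 + c(s(8, -4*(-3)), -49)) = √(-903 - 49) = √(-952) = 2*I*√238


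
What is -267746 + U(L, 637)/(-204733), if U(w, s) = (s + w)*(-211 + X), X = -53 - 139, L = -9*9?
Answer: -54816217750/204733 ≈ -2.6775e+5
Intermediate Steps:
L = -81
X = -192
U(w, s) = -403*s - 403*w (U(w, s) = (s + w)*(-211 - 192) = (s + w)*(-403) = -403*s - 403*w)
-267746 + U(L, 637)/(-204733) = -267746 + (-403*637 - 403*(-81))/(-204733) = -267746 + (-256711 + 32643)*(-1/204733) = -267746 - 224068*(-1/204733) = -267746 + 224068/204733 = -54816217750/204733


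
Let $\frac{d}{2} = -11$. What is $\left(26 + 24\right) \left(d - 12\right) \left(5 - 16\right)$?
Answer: $18700$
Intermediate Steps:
$d = -22$ ($d = 2 \left(-11\right) = -22$)
$\left(26 + 24\right) \left(d - 12\right) \left(5 - 16\right) = \left(26 + 24\right) \left(-22 - 12\right) \left(5 - 16\right) = 50 \left(-34\right) \left(-11\right) = \left(-1700\right) \left(-11\right) = 18700$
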